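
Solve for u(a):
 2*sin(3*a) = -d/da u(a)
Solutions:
 u(a) = C1 + 2*cos(3*a)/3


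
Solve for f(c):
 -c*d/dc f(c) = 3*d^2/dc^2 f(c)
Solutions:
 f(c) = C1 + C2*erf(sqrt(6)*c/6)


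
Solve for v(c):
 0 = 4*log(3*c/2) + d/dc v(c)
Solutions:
 v(c) = C1 - 4*c*log(c) + c*log(16/81) + 4*c


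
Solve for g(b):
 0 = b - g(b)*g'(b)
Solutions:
 g(b) = -sqrt(C1 + b^2)
 g(b) = sqrt(C1 + b^2)


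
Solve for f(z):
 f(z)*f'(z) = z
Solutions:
 f(z) = -sqrt(C1 + z^2)
 f(z) = sqrt(C1 + z^2)


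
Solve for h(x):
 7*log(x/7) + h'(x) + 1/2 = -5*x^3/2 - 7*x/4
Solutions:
 h(x) = C1 - 5*x^4/8 - 7*x^2/8 - 7*x*log(x) + 13*x/2 + 7*x*log(7)


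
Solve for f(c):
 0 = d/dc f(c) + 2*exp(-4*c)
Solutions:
 f(c) = C1 + exp(-4*c)/2


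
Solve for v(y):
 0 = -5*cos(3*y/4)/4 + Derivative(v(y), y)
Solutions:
 v(y) = C1 + 5*sin(3*y/4)/3


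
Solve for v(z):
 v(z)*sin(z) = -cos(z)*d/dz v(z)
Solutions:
 v(z) = C1*cos(z)


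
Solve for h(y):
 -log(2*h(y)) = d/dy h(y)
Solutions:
 Integral(1/(log(_y) + log(2)), (_y, h(y))) = C1 - y


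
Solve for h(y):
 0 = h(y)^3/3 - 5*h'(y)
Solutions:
 h(y) = -sqrt(30)*sqrt(-1/(C1 + y))/2
 h(y) = sqrt(30)*sqrt(-1/(C1 + y))/2


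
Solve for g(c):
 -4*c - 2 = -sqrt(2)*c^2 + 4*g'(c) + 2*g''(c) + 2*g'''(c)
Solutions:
 g(c) = C1 + sqrt(2)*c^3/12 - c^2/2 - sqrt(2)*c^2/8 - sqrt(2)*c/8 + (C2*sin(sqrt(7)*c/2) + C3*cos(sqrt(7)*c/2))*exp(-c/2)


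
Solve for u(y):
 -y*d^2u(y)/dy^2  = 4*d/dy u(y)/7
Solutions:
 u(y) = C1 + C2*y^(3/7)


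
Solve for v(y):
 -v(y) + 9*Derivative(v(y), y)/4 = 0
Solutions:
 v(y) = C1*exp(4*y/9)


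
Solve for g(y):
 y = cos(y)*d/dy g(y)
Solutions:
 g(y) = C1 + Integral(y/cos(y), y)


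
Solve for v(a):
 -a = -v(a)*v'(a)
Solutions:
 v(a) = -sqrt(C1 + a^2)
 v(a) = sqrt(C1 + a^2)


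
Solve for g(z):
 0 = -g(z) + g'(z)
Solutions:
 g(z) = C1*exp(z)


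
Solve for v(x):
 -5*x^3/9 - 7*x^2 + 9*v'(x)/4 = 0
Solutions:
 v(x) = C1 + 5*x^4/81 + 28*x^3/27


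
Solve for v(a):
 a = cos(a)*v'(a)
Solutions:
 v(a) = C1 + Integral(a/cos(a), a)


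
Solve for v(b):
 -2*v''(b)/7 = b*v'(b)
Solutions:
 v(b) = C1 + C2*erf(sqrt(7)*b/2)


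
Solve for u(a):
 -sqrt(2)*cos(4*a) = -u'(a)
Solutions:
 u(a) = C1 + sqrt(2)*sin(4*a)/4


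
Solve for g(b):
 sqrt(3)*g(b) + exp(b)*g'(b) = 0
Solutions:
 g(b) = C1*exp(sqrt(3)*exp(-b))


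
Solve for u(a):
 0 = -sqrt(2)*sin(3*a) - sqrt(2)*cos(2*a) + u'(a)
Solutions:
 u(a) = C1 + sqrt(2)*sin(2*a)/2 - sqrt(2)*cos(3*a)/3


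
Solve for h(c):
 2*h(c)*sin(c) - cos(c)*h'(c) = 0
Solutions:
 h(c) = C1/cos(c)^2


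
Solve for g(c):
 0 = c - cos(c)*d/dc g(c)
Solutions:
 g(c) = C1 + Integral(c/cos(c), c)


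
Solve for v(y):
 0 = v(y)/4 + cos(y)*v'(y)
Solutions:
 v(y) = C1*(sin(y) - 1)^(1/8)/(sin(y) + 1)^(1/8)


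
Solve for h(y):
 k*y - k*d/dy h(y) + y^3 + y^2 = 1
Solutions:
 h(y) = C1 + y^2/2 + y^4/(4*k) + y^3/(3*k) - y/k


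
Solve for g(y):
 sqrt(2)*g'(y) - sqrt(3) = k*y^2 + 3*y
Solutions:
 g(y) = C1 + sqrt(2)*k*y^3/6 + 3*sqrt(2)*y^2/4 + sqrt(6)*y/2


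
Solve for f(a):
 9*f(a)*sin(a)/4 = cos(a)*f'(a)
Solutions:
 f(a) = C1/cos(a)^(9/4)


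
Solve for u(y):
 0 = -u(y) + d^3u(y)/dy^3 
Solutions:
 u(y) = C3*exp(y) + (C1*sin(sqrt(3)*y/2) + C2*cos(sqrt(3)*y/2))*exp(-y/2)


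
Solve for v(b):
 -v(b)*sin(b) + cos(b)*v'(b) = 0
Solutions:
 v(b) = C1/cos(b)


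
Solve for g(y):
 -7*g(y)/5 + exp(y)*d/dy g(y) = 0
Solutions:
 g(y) = C1*exp(-7*exp(-y)/5)


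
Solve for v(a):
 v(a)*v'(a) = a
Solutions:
 v(a) = -sqrt(C1 + a^2)
 v(a) = sqrt(C1 + a^2)


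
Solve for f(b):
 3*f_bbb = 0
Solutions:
 f(b) = C1 + C2*b + C3*b^2


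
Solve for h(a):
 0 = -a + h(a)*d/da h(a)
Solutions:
 h(a) = -sqrt(C1 + a^2)
 h(a) = sqrt(C1 + a^2)


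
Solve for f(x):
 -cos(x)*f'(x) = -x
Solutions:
 f(x) = C1 + Integral(x/cos(x), x)


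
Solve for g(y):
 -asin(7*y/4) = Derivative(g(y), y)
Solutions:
 g(y) = C1 - y*asin(7*y/4) - sqrt(16 - 49*y^2)/7


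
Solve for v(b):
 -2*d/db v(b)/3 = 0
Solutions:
 v(b) = C1


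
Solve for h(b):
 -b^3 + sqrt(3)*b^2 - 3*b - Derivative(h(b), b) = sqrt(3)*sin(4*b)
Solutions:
 h(b) = C1 - b^4/4 + sqrt(3)*b^3/3 - 3*b^2/2 + sqrt(3)*cos(4*b)/4


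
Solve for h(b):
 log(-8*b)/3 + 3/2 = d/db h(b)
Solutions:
 h(b) = C1 + b*log(-b)/3 + b*(log(2) + 7/6)


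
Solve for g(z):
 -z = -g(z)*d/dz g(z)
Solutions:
 g(z) = -sqrt(C1 + z^2)
 g(z) = sqrt(C1 + z^2)


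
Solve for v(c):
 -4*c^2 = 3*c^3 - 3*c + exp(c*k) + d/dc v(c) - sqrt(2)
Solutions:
 v(c) = C1 - 3*c^4/4 - 4*c^3/3 + 3*c^2/2 + sqrt(2)*c - exp(c*k)/k


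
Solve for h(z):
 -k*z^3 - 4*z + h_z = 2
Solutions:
 h(z) = C1 + k*z^4/4 + 2*z^2 + 2*z


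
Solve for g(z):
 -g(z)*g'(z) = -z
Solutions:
 g(z) = -sqrt(C1 + z^2)
 g(z) = sqrt(C1 + z^2)


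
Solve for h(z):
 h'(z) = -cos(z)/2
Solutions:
 h(z) = C1 - sin(z)/2


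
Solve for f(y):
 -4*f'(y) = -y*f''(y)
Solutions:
 f(y) = C1 + C2*y^5


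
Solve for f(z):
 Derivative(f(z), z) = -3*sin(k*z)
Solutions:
 f(z) = C1 + 3*cos(k*z)/k


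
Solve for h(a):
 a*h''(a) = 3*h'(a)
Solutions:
 h(a) = C1 + C2*a^4


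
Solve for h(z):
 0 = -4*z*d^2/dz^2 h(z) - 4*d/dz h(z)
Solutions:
 h(z) = C1 + C2*log(z)


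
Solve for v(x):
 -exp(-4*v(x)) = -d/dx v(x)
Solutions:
 v(x) = log(-I*(C1 + 4*x)^(1/4))
 v(x) = log(I*(C1 + 4*x)^(1/4))
 v(x) = log(-(C1 + 4*x)^(1/4))
 v(x) = log(C1 + 4*x)/4


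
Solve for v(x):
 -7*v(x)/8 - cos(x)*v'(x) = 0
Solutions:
 v(x) = C1*(sin(x) - 1)^(7/16)/(sin(x) + 1)^(7/16)


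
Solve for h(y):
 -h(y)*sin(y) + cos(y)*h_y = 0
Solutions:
 h(y) = C1/cos(y)


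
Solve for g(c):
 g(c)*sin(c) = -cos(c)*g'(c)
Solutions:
 g(c) = C1*cos(c)


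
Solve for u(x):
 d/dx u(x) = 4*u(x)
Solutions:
 u(x) = C1*exp(4*x)


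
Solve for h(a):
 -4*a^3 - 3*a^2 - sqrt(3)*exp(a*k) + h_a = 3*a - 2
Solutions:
 h(a) = C1 + a^4 + a^3 + 3*a^2/2 - 2*a + sqrt(3)*exp(a*k)/k


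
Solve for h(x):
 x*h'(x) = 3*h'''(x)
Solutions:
 h(x) = C1 + Integral(C2*airyai(3^(2/3)*x/3) + C3*airybi(3^(2/3)*x/3), x)


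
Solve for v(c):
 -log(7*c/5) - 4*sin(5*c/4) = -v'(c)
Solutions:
 v(c) = C1 + c*log(c) - c*log(5) - c + c*log(7) - 16*cos(5*c/4)/5


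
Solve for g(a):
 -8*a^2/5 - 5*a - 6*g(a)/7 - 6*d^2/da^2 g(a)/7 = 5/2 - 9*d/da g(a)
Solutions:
 g(a) = C1*exp(a*(21 - 5*sqrt(17))/4) + C2*exp(a*(5*sqrt(17) + 21)/4) - 28*a^2/15 - 1351*a/30 - 14161/30


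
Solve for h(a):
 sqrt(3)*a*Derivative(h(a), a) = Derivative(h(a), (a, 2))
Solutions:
 h(a) = C1 + C2*erfi(sqrt(2)*3^(1/4)*a/2)


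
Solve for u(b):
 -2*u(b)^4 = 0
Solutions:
 u(b) = 0


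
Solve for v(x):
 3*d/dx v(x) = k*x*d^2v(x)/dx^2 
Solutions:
 v(x) = C1 + x^(((re(k) + 3)*re(k) + im(k)^2)/(re(k)^2 + im(k)^2))*(C2*sin(3*log(x)*Abs(im(k))/(re(k)^2 + im(k)^2)) + C3*cos(3*log(x)*im(k)/(re(k)^2 + im(k)^2)))


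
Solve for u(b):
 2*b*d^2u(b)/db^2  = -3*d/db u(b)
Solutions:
 u(b) = C1 + C2/sqrt(b)


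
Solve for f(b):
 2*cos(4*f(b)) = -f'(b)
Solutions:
 f(b) = -asin((C1 + exp(16*b))/(C1 - exp(16*b)))/4 + pi/4
 f(b) = asin((C1 + exp(16*b))/(C1 - exp(16*b)))/4


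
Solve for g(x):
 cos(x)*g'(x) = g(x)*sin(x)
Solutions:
 g(x) = C1/cos(x)


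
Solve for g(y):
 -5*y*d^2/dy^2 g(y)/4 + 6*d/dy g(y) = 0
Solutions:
 g(y) = C1 + C2*y^(29/5)


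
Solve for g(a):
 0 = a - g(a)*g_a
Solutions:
 g(a) = -sqrt(C1 + a^2)
 g(a) = sqrt(C1 + a^2)


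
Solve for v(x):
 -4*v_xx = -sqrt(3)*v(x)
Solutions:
 v(x) = C1*exp(-3^(1/4)*x/2) + C2*exp(3^(1/4)*x/2)


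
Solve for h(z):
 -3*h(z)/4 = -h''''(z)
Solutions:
 h(z) = C1*exp(-sqrt(2)*3^(1/4)*z/2) + C2*exp(sqrt(2)*3^(1/4)*z/2) + C3*sin(sqrt(2)*3^(1/4)*z/2) + C4*cos(sqrt(2)*3^(1/4)*z/2)


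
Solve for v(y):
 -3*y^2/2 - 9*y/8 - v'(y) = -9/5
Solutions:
 v(y) = C1 - y^3/2 - 9*y^2/16 + 9*y/5


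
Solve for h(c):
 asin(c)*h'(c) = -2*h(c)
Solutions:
 h(c) = C1*exp(-2*Integral(1/asin(c), c))


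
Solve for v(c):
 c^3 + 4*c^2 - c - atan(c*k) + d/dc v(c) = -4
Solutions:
 v(c) = C1 - c^4/4 - 4*c^3/3 + c^2/2 - 4*c + Piecewise((c*atan(c*k) - log(c^2*k^2 + 1)/(2*k), Ne(k, 0)), (0, True))


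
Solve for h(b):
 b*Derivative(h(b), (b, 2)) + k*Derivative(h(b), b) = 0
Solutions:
 h(b) = C1 + b^(1 - re(k))*(C2*sin(log(b)*Abs(im(k))) + C3*cos(log(b)*im(k)))


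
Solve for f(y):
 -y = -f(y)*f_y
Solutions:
 f(y) = -sqrt(C1 + y^2)
 f(y) = sqrt(C1 + y^2)


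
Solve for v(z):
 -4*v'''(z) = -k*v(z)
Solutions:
 v(z) = C1*exp(2^(1/3)*k^(1/3)*z/2) + C2*exp(2^(1/3)*k^(1/3)*z*(-1 + sqrt(3)*I)/4) + C3*exp(-2^(1/3)*k^(1/3)*z*(1 + sqrt(3)*I)/4)


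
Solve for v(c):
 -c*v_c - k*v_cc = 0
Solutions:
 v(c) = C1 + C2*sqrt(k)*erf(sqrt(2)*c*sqrt(1/k)/2)


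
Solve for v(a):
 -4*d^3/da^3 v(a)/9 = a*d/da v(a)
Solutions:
 v(a) = C1 + Integral(C2*airyai(-2^(1/3)*3^(2/3)*a/2) + C3*airybi(-2^(1/3)*3^(2/3)*a/2), a)


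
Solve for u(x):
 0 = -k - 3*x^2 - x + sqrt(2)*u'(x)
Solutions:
 u(x) = C1 + sqrt(2)*k*x/2 + sqrt(2)*x^3/2 + sqrt(2)*x^2/4


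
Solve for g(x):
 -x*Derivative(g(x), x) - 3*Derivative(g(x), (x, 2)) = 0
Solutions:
 g(x) = C1 + C2*erf(sqrt(6)*x/6)


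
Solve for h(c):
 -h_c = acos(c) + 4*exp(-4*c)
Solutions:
 h(c) = C1 - c*acos(c) + sqrt(1 - c^2) + exp(-4*c)


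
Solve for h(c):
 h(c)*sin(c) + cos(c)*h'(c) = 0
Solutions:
 h(c) = C1*cos(c)


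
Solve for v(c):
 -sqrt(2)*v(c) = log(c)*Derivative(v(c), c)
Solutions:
 v(c) = C1*exp(-sqrt(2)*li(c))


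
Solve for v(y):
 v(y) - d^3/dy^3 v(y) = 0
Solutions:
 v(y) = C3*exp(y) + (C1*sin(sqrt(3)*y/2) + C2*cos(sqrt(3)*y/2))*exp(-y/2)


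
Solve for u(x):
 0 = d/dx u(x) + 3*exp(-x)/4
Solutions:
 u(x) = C1 + 3*exp(-x)/4


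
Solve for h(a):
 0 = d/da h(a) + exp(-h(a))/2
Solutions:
 h(a) = log(C1 - a/2)


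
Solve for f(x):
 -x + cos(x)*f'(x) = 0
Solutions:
 f(x) = C1 + Integral(x/cos(x), x)


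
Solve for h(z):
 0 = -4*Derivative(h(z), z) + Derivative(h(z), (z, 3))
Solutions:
 h(z) = C1 + C2*exp(-2*z) + C3*exp(2*z)


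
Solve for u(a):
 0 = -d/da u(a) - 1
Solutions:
 u(a) = C1 - a


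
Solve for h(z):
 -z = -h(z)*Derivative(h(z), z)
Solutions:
 h(z) = -sqrt(C1 + z^2)
 h(z) = sqrt(C1 + z^2)


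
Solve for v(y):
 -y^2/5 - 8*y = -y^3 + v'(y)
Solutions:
 v(y) = C1 + y^4/4 - y^3/15 - 4*y^2


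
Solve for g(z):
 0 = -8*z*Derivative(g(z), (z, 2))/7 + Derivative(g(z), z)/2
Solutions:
 g(z) = C1 + C2*z^(23/16)


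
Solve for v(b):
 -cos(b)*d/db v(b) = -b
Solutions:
 v(b) = C1 + Integral(b/cos(b), b)


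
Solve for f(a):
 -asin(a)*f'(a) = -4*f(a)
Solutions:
 f(a) = C1*exp(4*Integral(1/asin(a), a))


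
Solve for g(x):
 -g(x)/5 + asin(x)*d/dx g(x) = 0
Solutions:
 g(x) = C1*exp(Integral(1/asin(x), x)/5)


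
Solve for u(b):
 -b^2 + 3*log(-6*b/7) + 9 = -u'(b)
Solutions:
 u(b) = C1 + b^3/3 - 3*b*log(-b) + 3*b*(-2 - log(6) + log(7))


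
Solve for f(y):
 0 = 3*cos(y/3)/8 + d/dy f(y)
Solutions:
 f(y) = C1 - 9*sin(y/3)/8


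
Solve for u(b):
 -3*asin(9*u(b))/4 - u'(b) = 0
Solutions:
 Integral(1/asin(9*_y), (_y, u(b))) = C1 - 3*b/4


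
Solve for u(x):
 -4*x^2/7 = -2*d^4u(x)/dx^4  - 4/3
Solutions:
 u(x) = C1 + C2*x + C3*x^2 + C4*x^3 + x^6/1260 - x^4/36


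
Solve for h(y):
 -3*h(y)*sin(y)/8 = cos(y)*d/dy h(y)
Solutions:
 h(y) = C1*cos(y)^(3/8)


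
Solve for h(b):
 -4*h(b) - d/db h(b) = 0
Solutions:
 h(b) = C1*exp(-4*b)


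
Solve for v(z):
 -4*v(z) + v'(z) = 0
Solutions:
 v(z) = C1*exp(4*z)


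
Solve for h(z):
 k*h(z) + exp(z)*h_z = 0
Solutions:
 h(z) = C1*exp(k*exp(-z))


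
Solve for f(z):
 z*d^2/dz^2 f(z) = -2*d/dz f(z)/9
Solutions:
 f(z) = C1 + C2*z^(7/9)


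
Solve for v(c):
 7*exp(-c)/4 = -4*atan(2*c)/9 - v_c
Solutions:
 v(c) = C1 - 4*c*atan(2*c)/9 + log(4*c^2 + 1)/9 + 7*exp(-c)/4


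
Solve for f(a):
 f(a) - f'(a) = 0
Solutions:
 f(a) = C1*exp(a)


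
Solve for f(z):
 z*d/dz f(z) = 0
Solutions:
 f(z) = C1


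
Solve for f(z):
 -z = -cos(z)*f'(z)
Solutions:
 f(z) = C1 + Integral(z/cos(z), z)


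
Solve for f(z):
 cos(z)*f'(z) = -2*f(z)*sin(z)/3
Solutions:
 f(z) = C1*cos(z)^(2/3)


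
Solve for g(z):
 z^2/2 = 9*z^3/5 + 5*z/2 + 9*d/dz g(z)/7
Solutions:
 g(z) = C1 - 7*z^4/20 + 7*z^3/54 - 35*z^2/36


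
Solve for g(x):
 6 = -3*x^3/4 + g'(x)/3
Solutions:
 g(x) = C1 + 9*x^4/16 + 18*x


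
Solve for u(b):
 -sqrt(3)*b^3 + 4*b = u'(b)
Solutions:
 u(b) = C1 - sqrt(3)*b^4/4 + 2*b^2


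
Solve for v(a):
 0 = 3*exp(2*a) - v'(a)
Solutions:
 v(a) = C1 + 3*exp(2*a)/2


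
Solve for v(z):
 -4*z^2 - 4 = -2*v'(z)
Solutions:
 v(z) = C1 + 2*z^3/3 + 2*z


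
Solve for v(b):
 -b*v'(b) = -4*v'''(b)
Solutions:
 v(b) = C1 + Integral(C2*airyai(2^(1/3)*b/2) + C3*airybi(2^(1/3)*b/2), b)


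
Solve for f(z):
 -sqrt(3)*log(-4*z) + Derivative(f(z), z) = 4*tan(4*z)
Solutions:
 f(z) = C1 + sqrt(3)*z*(log(-z) - 1) + 2*sqrt(3)*z*log(2) - log(cos(4*z))


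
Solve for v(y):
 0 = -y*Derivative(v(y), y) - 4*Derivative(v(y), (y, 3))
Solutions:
 v(y) = C1 + Integral(C2*airyai(-2^(1/3)*y/2) + C3*airybi(-2^(1/3)*y/2), y)


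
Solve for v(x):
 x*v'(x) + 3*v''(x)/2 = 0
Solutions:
 v(x) = C1 + C2*erf(sqrt(3)*x/3)


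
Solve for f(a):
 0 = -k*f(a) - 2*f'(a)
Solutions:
 f(a) = C1*exp(-a*k/2)


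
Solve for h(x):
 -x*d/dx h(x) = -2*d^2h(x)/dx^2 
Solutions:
 h(x) = C1 + C2*erfi(x/2)


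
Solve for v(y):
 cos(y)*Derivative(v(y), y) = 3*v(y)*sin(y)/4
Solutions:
 v(y) = C1/cos(y)^(3/4)


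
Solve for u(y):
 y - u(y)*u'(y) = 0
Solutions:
 u(y) = -sqrt(C1 + y^2)
 u(y) = sqrt(C1 + y^2)


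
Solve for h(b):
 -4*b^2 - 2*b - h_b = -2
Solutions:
 h(b) = C1 - 4*b^3/3 - b^2 + 2*b


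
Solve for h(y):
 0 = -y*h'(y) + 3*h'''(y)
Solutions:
 h(y) = C1 + Integral(C2*airyai(3^(2/3)*y/3) + C3*airybi(3^(2/3)*y/3), y)


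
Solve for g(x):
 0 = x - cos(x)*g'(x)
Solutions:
 g(x) = C1 + Integral(x/cos(x), x)


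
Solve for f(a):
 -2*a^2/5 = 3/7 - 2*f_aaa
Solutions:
 f(a) = C1 + C2*a + C3*a^2 + a^5/300 + a^3/28


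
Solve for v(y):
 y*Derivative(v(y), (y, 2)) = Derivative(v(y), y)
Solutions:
 v(y) = C1 + C2*y^2


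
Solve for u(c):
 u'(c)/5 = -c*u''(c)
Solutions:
 u(c) = C1 + C2*c^(4/5)


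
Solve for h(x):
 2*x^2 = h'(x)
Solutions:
 h(x) = C1 + 2*x^3/3


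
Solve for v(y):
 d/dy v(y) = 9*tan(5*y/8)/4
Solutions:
 v(y) = C1 - 18*log(cos(5*y/8))/5


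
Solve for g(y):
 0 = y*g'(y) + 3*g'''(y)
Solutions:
 g(y) = C1 + Integral(C2*airyai(-3^(2/3)*y/3) + C3*airybi(-3^(2/3)*y/3), y)


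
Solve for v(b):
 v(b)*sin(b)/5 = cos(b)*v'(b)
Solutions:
 v(b) = C1/cos(b)^(1/5)


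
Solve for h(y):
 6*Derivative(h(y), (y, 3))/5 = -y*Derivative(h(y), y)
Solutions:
 h(y) = C1 + Integral(C2*airyai(-5^(1/3)*6^(2/3)*y/6) + C3*airybi(-5^(1/3)*6^(2/3)*y/6), y)


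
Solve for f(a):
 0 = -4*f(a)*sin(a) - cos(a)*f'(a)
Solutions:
 f(a) = C1*cos(a)^4


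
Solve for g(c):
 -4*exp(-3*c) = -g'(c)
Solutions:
 g(c) = C1 - 4*exp(-3*c)/3


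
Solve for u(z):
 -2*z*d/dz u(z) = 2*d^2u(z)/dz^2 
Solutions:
 u(z) = C1 + C2*erf(sqrt(2)*z/2)


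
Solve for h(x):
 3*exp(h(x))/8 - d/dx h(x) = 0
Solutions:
 h(x) = log(-1/(C1 + 3*x)) + 3*log(2)


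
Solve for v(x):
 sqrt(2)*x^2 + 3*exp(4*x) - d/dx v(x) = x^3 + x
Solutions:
 v(x) = C1 - x^4/4 + sqrt(2)*x^3/3 - x^2/2 + 3*exp(4*x)/4


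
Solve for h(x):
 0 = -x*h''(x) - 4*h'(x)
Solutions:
 h(x) = C1 + C2/x^3


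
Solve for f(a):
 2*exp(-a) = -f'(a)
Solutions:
 f(a) = C1 + 2*exp(-a)


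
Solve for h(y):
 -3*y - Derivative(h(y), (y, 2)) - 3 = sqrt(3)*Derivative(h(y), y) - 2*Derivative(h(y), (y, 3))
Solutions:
 h(y) = C1 + C2*exp(y*(1 - sqrt(1 + 8*sqrt(3)))/4) + C3*exp(y*(1 + sqrt(1 + 8*sqrt(3)))/4) - sqrt(3)*y^2/2 - sqrt(3)*y + y


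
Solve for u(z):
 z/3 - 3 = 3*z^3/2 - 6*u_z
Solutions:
 u(z) = C1 + z^4/16 - z^2/36 + z/2


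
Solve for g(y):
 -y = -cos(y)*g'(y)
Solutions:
 g(y) = C1 + Integral(y/cos(y), y)


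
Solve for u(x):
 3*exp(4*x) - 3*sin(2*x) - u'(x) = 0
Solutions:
 u(x) = C1 + 3*exp(4*x)/4 + 3*cos(2*x)/2


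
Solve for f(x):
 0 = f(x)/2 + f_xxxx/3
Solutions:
 f(x) = (C1*sin(6^(1/4)*x/2) + C2*cos(6^(1/4)*x/2))*exp(-6^(1/4)*x/2) + (C3*sin(6^(1/4)*x/2) + C4*cos(6^(1/4)*x/2))*exp(6^(1/4)*x/2)


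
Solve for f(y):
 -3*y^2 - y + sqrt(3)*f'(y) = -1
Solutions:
 f(y) = C1 + sqrt(3)*y^3/3 + sqrt(3)*y^2/6 - sqrt(3)*y/3


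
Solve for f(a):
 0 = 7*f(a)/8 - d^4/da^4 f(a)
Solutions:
 f(a) = C1*exp(-14^(1/4)*a/2) + C2*exp(14^(1/4)*a/2) + C3*sin(14^(1/4)*a/2) + C4*cos(14^(1/4)*a/2)


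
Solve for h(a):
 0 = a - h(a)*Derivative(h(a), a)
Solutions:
 h(a) = -sqrt(C1 + a^2)
 h(a) = sqrt(C1 + a^2)


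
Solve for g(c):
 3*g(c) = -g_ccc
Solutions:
 g(c) = C3*exp(-3^(1/3)*c) + (C1*sin(3^(5/6)*c/2) + C2*cos(3^(5/6)*c/2))*exp(3^(1/3)*c/2)


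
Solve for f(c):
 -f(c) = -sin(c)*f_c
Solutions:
 f(c) = C1*sqrt(cos(c) - 1)/sqrt(cos(c) + 1)


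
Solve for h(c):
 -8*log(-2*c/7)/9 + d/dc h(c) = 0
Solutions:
 h(c) = C1 + 8*c*log(-c)/9 + 8*c*(-log(7) - 1 + log(2))/9


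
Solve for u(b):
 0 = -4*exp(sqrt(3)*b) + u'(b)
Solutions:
 u(b) = C1 + 4*sqrt(3)*exp(sqrt(3)*b)/3


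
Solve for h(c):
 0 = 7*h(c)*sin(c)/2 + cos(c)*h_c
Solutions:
 h(c) = C1*cos(c)^(7/2)


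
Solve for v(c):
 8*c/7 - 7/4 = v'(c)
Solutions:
 v(c) = C1 + 4*c^2/7 - 7*c/4


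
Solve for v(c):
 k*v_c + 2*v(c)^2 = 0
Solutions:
 v(c) = k/(C1*k + 2*c)


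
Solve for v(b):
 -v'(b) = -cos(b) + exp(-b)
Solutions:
 v(b) = C1 + sin(b) + exp(-b)


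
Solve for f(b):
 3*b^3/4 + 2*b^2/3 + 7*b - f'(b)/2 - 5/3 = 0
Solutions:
 f(b) = C1 + 3*b^4/8 + 4*b^3/9 + 7*b^2 - 10*b/3


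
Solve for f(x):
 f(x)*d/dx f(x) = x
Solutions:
 f(x) = -sqrt(C1 + x^2)
 f(x) = sqrt(C1 + x^2)


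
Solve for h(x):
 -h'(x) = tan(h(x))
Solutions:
 h(x) = pi - asin(C1*exp(-x))
 h(x) = asin(C1*exp(-x))


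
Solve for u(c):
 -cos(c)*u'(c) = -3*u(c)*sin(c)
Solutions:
 u(c) = C1/cos(c)^3


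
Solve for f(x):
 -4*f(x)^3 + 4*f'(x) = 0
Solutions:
 f(x) = -sqrt(2)*sqrt(-1/(C1 + x))/2
 f(x) = sqrt(2)*sqrt(-1/(C1 + x))/2


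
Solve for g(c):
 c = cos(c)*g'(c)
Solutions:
 g(c) = C1 + Integral(c/cos(c), c)


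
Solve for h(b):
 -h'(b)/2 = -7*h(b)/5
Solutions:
 h(b) = C1*exp(14*b/5)


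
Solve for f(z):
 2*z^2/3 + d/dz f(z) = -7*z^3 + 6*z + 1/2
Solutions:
 f(z) = C1 - 7*z^4/4 - 2*z^3/9 + 3*z^2 + z/2


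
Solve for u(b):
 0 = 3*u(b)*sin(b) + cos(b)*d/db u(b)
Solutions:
 u(b) = C1*cos(b)^3


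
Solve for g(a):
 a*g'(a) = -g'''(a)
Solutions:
 g(a) = C1 + Integral(C2*airyai(-a) + C3*airybi(-a), a)


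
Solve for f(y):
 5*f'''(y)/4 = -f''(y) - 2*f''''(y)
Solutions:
 f(y) = C1 + C2*y + (C3*sin(sqrt(103)*y/16) + C4*cos(sqrt(103)*y/16))*exp(-5*y/16)


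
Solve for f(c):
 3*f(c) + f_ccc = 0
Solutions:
 f(c) = C3*exp(-3^(1/3)*c) + (C1*sin(3^(5/6)*c/2) + C2*cos(3^(5/6)*c/2))*exp(3^(1/3)*c/2)


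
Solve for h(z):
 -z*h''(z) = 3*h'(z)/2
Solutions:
 h(z) = C1 + C2/sqrt(z)


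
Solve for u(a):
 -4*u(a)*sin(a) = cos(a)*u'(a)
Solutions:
 u(a) = C1*cos(a)^4


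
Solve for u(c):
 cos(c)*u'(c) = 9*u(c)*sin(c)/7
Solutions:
 u(c) = C1/cos(c)^(9/7)


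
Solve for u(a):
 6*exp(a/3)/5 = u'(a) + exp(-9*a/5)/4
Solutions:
 u(a) = C1 + 18*exp(a/3)/5 + 5*exp(-9*a/5)/36


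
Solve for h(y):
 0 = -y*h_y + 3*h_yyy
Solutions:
 h(y) = C1 + Integral(C2*airyai(3^(2/3)*y/3) + C3*airybi(3^(2/3)*y/3), y)


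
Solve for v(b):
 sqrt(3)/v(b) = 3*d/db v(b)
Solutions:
 v(b) = -sqrt(C1 + 6*sqrt(3)*b)/3
 v(b) = sqrt(C1 + 6*sqrt(3)*b)/3


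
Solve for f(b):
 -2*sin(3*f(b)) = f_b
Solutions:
 f(b) = -acos((-C1 - exp(12*b))/(C1 - exp(12*b)))/3 + 2*pi/3
 f(b) = acos((-C1 - exp(12*b))/(C1 - exp(12*b)))/3


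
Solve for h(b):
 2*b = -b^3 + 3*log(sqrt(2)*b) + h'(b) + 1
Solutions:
 h(b) = C1 + b^4/4 + b^2 - 3*b*log(b) - 3*b*log(2)/2 + 2*b


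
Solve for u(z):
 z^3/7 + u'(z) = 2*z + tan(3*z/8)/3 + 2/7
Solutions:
 u(z) = C1 - z^4/28 + z^2 + 2*z/7 - 8*log(cos(3*z/8))/9


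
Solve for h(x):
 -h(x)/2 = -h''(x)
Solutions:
 h(x) = C1*exp(-sqrt(2)*x/2) + C2*exp(sqrt(2)*x/2)


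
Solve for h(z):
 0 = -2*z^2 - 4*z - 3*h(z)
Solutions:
 h(z) = 2*z*(-z - 2)/3


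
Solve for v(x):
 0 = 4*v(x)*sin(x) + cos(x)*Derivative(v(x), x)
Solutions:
 v(x) = C1*cos(x)^4


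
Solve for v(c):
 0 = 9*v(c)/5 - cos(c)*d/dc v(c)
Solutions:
 v(c) = C1*(sin(c) + 1)^(9/10)/(sin(c) - 1)^(9/10)


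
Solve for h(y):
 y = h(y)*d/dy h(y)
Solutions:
 h(y) = -sqrt(C1 + y^2)
 h(y) = sqrt(C1 + y^2)


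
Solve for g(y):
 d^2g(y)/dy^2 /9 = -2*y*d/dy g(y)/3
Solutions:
 g(y) = C1 + C2*erf(sqrt(3)*y)


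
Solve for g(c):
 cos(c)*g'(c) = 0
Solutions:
 g(c) = C1


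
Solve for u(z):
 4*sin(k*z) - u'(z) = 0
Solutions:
 u(z) = C1 - 4*cos(k*z)/k


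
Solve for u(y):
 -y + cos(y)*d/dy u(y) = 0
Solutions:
 u(y) = C1 + Integral(y/cos(y), y)


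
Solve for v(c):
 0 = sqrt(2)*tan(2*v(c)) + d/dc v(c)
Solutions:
 v(c) = -asin(C1*exp(-2*sqrt(2)*c))/2 + pi/2
 v(c) = asin(C1*exp(-2*sqrt(2)*c))/2


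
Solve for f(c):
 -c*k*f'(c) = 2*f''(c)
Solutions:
 f(c) = Piecewise((-sqrt(pi)*C1*erf(c*sqrt(k)/2)/sqrt(k) - C2, (k > 0) | (k < 0)), (-C1*c - C2, True))


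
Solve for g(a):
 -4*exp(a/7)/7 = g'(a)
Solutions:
 g(a) = C1 - 4*exp(a/7)


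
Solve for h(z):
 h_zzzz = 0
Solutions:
 h(z) = C1 + C2*z + C3*z^2 + C4*z^3


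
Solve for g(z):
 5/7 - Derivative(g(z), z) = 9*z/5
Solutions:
 g(z) = C1 - 9*z^2/10 + 5*z/7


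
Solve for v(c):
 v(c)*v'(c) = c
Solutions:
 v(c) = -sqrt(C1 + c^2)
 v(c) = sqrt(C1 + c^2)


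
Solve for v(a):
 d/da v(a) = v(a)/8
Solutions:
 v(a) = C1*exp(a/8)


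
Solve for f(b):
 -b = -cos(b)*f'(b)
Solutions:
 f(b) = C1 + Integral(b/cos(b), b)


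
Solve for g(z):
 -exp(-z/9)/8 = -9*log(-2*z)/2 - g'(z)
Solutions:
 g(z) = C1 - 9*z*log(-z)/2 + 9*z*(1 - log(2))/2 - 9*exp(-z/9)/8


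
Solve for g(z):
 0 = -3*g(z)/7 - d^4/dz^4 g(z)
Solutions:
 g(z) = (C1*sin(sqrt(2)*3^(1/4)*7^(3/4)*z/14) + C2*cos(sqrt(2)*3^(1/4)*7^(3/4)*z/14))*exp(-sqrt(2)*3^(1/4)*7^(3/4)*z/14) + (C3*sin(sqrt(2)*3^(1/4)*7^(3/4)*z/14) + C4*cos(sqrt(2)*3^(1/4)*7^(3/4)*z/14))*exp(sqrt(2)*3^(1/4)*7^(3/4)*z/14)


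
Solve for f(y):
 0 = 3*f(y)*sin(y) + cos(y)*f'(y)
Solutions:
 f(y) = C1*cos(y)^3


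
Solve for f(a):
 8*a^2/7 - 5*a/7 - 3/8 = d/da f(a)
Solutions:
 f(a) = C1 + 8*a^3/21 - 5*a^2/14 - 3*a/8


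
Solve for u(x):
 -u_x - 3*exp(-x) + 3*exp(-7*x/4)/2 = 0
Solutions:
 u(x) = C1 + 3*exp(-x) - 6*exp(-7*x/4)/7


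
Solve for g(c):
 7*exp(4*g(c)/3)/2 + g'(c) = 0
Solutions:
 g(c) = 3*log(-(1/(C1 + 14*c))^(1/4)) + 3*log(3)/4
 g(c) = 3*log(1/(C1 + 14*c))/4 + 3*log(3)/4
 g(c) = 3*log(-I*(1/(C1 + 14*c))^(1/4)) + 3*log(3)/4
 g(c) = 3*log(I*(1/(C1 + 14*c))^(1/4)) + 3*log(3)/4


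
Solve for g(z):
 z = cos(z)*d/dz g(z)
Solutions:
 g(z) = C1 + Integral(z/cos(z), z)


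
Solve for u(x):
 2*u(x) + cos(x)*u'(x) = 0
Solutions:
 u(x) = C1*(sin(x) - 1)/(sin(x) + 1)


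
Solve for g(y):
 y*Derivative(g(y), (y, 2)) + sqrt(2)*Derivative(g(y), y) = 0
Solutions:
 g(y) = C1 + C2*y^(1 - sqrt(2))


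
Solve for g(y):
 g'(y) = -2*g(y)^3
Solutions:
 g(y) = -sqrt(2)*sqrt(-1/(C1 - 2*y))/2
 g(y) = sqrt(2)*sqrt(-1/(C1 - 2*y))/2


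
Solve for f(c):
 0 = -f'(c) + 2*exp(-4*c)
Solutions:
 f(c) = C1 - exp(-4*c)/2


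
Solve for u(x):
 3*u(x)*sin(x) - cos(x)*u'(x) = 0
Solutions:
 u(x) = C1/cos(x)^3


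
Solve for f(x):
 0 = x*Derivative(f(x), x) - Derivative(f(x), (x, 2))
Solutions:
 f(x) = C1 + C2*erfi(sqrt(2)*x/2)


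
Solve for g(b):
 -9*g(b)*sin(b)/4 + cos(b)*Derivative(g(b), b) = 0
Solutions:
 g(b) = C1/cos(b)^(9/4)


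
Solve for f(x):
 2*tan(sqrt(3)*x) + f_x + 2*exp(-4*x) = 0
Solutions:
 f(x) = C1 - sqrt(3)*log(tan(sqrt(3)*x)^2 + 1)/3 + exp(-4*x)/2


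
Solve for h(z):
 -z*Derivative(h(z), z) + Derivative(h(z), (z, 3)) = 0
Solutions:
 h(z) = C1 + Integral(C2*airyai(z) + C3*airybi(z), z)


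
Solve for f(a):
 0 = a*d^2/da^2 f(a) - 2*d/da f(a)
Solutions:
 f(a) = C1 + C2*a^3


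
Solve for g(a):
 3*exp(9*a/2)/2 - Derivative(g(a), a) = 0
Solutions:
 g(a) = C1 + exp(9*a/2)/3


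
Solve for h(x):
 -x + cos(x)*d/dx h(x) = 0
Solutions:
 h(x) = C1 + Integral(x/cos(x), x)


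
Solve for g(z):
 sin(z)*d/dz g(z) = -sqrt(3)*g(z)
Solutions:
 g(z) = C1*(cos(z) + 1)^(sqrt(3)/2)/(cos(z) - 1)^(sqrt(3)/2)


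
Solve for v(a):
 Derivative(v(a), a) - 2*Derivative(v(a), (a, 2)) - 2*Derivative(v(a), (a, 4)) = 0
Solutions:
 v(a) = C1 + C2*exp(6^(1/3)*a*(-(9 + sqrt(129))^(1/3) + 2*6^(1/3)/(9 + sqrt(129))^(1/3))/12)*sin(2^(1/3)*3^(1/6)*a*(6*2^(1/3)/(9 + sqrt(129))^(1/3) + 3^(2/3)*(9 + sqrt(129))^(1/3))/12) + C3*exp(6^(1/3)*a*(-(9 + sqrt(129))^(1/3) + 2*6^(1/3)/(9 + sqrt(129))^(1/3))/12)*cos(2^(1/3)*3^(1/6)*a*(6*2^(1/3)/(9 + sqrt(129))^(1/3) + 3^(2/3)*(9 + sqrt(129))^(1/3))/12) + C4*exp(-6^(1/3)*a*(-(9 + sqrt(129))^(1/3) + 2*6^(1/3)/(9 + sqrt(129))^(1/3))/6)


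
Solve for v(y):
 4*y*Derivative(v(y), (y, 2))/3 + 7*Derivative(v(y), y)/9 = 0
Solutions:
 v(y) = C1 + C2*y^(5/12)


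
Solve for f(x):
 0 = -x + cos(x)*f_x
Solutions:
 f(x) = C1 + Integral(x/cos(x), x)


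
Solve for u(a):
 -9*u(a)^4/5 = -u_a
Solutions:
 u(a) = 5^(1/3)*(-1/(C1 + 27*a))^(1/3)
 u(a) = 5^(1/3)*(-1/(C1 + 9*a))^(1/3)*(-3^(2/3) - 3*3^(1/6)*I)/6
 u(a) = 5^(1/3)*(-1/(C1 + 9*a))^(1/3)*(-3^(2/3) + 3*3^(1/6)*I)/6


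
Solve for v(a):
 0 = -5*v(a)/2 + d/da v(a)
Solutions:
 v(a) = C1*exp(5*a/2)


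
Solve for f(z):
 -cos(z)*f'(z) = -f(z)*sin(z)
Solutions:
 f(z) = C1/cos(z)


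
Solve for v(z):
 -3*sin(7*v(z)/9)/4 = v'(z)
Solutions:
 3*z/4 + 9*log(cos(7*v(z)/9) - 1)/14 - 9*log(cos(7*v(z)/9) + 1)/14 = C1


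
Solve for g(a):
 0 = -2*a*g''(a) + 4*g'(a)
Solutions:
 g(a) = C1 + C2*a^3


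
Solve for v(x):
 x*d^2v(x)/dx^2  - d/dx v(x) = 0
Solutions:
 v(x) = C1 + C2*x^2


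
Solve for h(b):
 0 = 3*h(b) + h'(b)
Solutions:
 h(b) = C1*exp(-3*b)


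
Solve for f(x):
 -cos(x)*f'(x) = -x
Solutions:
 f(x) = C1 + Integral(x/cos(x), x)


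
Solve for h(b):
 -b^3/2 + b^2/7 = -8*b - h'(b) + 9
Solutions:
 h(b) = C1 + b^4/8 - b^3/21 - 4*b^2 + 9*b


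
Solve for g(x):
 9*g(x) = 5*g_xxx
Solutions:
 g(x) = C3*exp(15^(2/3)*x/5) + (C1*sin(3*3^(1/6)*5^(2/3)*x/10) + C2*cos(3*3^(1/6)*5^(2/3)*x/10))*exp(-15^(2/3)*x/10)


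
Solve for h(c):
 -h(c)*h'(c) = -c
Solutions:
 h(c) = -sqrt(C1 + c^2)
 h(c) = sqrt(C1 + c^2)


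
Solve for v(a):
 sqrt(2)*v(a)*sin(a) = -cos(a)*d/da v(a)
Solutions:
 v(a) = C1*cos(a)^(sqrt(2))


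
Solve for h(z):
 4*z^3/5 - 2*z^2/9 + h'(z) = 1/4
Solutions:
 h(z) = C1 - z^4/5 + 2*z^3/27 + z/4


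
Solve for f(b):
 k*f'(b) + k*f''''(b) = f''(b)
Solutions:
 f(b) = C1 + C2*exp(2^(1/3)*b*(6^(1/3)*(sqrt(3)*sqrt(27 - 4/k^3) + 9)^(1/3)/12 - 2^(1/3)*3^(5/6)*I*(sqrt(3)*sqrt(27 - 4/k^3) + 9)^(1/3)/12 - 2/(k*(-3^(1/3) + 3^(5/6)*I)*(sqrt(3)*sqrt(27 - 4/k^3) + 9)^(1/3)))) + C3*exp(2^(1/3)*b*(6^(1/3)*(sqrt(3)*sqrt(27 - 4/k^3) + 9)^(1/3)/12 + 2^(1/3)*3^(5/6)*I*(sqrt(3)*sqrt(27 - 4/k^3) + 9)^(1/3)/12 + 2/(k*(3^(1/3) + 3^(5/6)*I)*(sqrt(3)*sqrt(27 - 4/k^3) + 9)^(1/3)))) + C4*exp(-6^(1/3)*b*(2^(1/3)*(sqrt(3)*sqrt(27 - 4/k^3) + 9)^(1/3) + 2*3^(1/3)/(k*(sqrt(3)*sqrt(27 - 4/k^3) + 9)^(1/3)))/6)


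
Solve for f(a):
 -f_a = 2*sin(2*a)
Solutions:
 f(a) = C1 + cos(2*a)


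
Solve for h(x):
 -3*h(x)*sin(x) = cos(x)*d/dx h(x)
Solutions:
 h(x) = C1*cos(x)^3


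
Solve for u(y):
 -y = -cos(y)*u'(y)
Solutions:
 u(y) = C1 + Integral(y/cos(y), y)


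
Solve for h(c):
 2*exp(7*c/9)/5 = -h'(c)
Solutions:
 h(c) = C1 - 18*exp(7*c/9)/35


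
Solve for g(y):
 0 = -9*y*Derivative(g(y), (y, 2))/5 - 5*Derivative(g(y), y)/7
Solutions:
 g(y) = C1 + C2*y^(38/63)


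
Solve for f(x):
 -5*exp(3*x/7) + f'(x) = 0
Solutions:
 f(x) = C1 + 35*exp(3*x/7)/3


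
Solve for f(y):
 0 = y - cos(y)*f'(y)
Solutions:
 f(y) = C1 + Integral(y/cos(y), y)


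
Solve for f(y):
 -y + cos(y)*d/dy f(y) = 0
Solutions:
 f(y) = C1 + Integral(y/cos(y), y)


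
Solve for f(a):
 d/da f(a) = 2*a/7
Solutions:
 f(a) = C1 + a^2/7


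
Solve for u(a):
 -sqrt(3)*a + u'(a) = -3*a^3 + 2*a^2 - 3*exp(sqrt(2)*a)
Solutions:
 u(a) = C1 - 3*a^4/4 + 2*a^3/3 + sqrt(3)*a^2/2 - 3*sqrt(2)*exp(sqrt(2)*a)/2


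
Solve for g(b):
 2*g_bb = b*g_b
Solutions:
 g(b) = C1 + C2*erfi(b/2)


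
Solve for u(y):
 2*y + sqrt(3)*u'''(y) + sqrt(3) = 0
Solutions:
 u(y) = C1 + C2*y + C3*y^2 - sqrt(3)*y^4/36 - y^3/6


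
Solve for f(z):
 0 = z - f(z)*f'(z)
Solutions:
 f(z) = -sqrt(C1 + z^2)
 f(z) = sqrt(C1 + z^2)


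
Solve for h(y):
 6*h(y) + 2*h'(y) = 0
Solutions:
 h(y) = C1*exp(-3*y)


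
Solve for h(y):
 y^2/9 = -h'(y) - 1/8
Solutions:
 h(y) = C1 - y^3/27 - y/8


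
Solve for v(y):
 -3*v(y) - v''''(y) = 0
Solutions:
 v(y) = (C1*sin(sqrt(2)*3^(1/4)*y/2) + C2*cos(sqrt(2)*3^(1/4)*y/2))*exp(-sqrt(2)*3^(1/4)*y/2) + (C3*sin(sqrt(2)*3^(1/4)*y/2) + C4*cos(sqrt(2)*3^(1/4)*y/2))*exp(sqrt(2)*3^(1/4)*y/2)


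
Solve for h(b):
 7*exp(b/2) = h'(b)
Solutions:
 h(b) = C1 + 14*exp(b/2)


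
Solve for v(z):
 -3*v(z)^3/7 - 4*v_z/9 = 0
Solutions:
 v(z) = -sqrt(14)*sqrt(-1/(C1 - 27*z))
 v(z) = sqrt(14)*sqrt(-1/(C1 - 27*z))


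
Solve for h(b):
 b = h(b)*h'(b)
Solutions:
 h(b) = -sqrt(C1 + b^2)
 h(b) = sqrt(C1 + b^2)


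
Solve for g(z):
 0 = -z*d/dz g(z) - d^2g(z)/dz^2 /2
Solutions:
 g(z) = C1 + C2*erf(z)


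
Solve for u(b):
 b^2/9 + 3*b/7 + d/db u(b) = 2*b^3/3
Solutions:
 u(b) = C1 + b^4/6 - b^3/27 - 3*b^2/14


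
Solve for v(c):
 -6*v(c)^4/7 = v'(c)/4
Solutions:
 v(c) = 7^(1/3)*(1/(C1 + 72*c))^(1/3)
 v(c) = 7^(1/3)*(-3^(2/3) - 3*3^(1/6)*I)*(1/(C1 + 24*c))^(1/3)/6
 v(c) = 7^(1/3)*(-3^(2/3) + 3*3^(1/6)*I)*(1/(C1 + 24*c))^(1/3)/6


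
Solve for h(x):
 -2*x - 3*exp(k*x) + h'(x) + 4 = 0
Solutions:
 h(x) = C1 + x^2 - 4*x + 3*exp(k*x)/k


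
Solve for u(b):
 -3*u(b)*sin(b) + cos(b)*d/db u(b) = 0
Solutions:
 u(b) = C1/cos(b)^3


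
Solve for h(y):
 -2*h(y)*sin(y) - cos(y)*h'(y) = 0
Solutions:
 h(y) = C1*cos(y)^2


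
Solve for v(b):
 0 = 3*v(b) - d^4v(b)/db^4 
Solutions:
 v(b) = C1*exp(-3^(1/4)*b) + C2*exp(3^(1/4)*b) + C3*sin(3^(1/4)*b) + C4*cos(3^(1/4)*b)


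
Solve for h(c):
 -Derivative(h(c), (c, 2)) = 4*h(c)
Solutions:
 h(c) = C1*sin(2*c) + C2*cos(2*c)


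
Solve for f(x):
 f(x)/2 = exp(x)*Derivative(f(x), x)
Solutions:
 f(x) = C1*exp(-exp(-x)/2)


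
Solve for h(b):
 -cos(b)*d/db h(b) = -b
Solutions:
 h(b) = C1 + Integral(b/cos(b), b)


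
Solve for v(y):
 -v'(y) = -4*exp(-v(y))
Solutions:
 v(y) = log(C1 + 4*y)


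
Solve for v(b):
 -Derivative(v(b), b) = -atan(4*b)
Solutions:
 v(b) = C1 + b*atan(4*b) - log(16*b^2 + 1)/8


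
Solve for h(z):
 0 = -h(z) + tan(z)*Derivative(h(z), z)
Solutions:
 h(z) = C1*sin(z)


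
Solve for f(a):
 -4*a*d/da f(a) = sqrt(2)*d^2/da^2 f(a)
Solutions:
 f(a) = C1 + C2*erf(2^(1/4)*a)


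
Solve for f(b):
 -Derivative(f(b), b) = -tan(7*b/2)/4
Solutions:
 f(b) = C1 - log(cos(7*b/2))/14


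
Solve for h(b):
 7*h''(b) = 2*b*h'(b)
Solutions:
 h(b) = C1 + C2*erfi(sqrt(7)*b/7)


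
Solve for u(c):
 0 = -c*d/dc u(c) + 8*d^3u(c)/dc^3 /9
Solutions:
 u(c) = C1 + Integral(C2*airyai(3^(2/3)*c/2) + C3*airybi(3^(2/3)*c/2), c)


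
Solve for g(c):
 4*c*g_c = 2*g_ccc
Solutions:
 g(c) = C1 + Integral(C2*airyai(2^(1/3)*c) + C3*airybi(2^(1/3)*c), c)


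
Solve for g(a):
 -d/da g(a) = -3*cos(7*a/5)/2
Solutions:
 g(a) = C1 + 15*sin(7*a/5)/14


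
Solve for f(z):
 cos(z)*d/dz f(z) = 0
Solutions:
 f(z) = C1


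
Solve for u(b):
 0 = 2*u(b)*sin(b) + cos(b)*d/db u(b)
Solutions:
 u(b) = C1*cos(b)^2


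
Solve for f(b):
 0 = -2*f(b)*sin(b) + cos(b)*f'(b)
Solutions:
 f(b) = C1/cos(b)^2


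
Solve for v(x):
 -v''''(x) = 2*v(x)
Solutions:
 v(x) = (C1*sin(2^(3/4)*x/2) + C2*cos(2^(3/4)*x/2))*exp(-2^(3/4)*x/2) + (C3*sin(2^(3/4)*x/2) + C4*cos(2^(3/4)*x/2))*exp(2^(3/4)*x/2)


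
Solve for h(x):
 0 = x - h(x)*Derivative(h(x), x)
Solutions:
 h(x) = -sqrt(C1 + x^2)
 h(x) = sqrt(C1 + x^2)


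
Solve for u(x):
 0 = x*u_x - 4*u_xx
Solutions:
 u(x) = C1 + C2*erfi(sqrt(2)*x/4)


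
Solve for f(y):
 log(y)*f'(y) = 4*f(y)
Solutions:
 f(y) = C1*exp(4*li(y))


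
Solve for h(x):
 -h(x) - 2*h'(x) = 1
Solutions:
 h(x) = C1*exp(-x/2) - 1


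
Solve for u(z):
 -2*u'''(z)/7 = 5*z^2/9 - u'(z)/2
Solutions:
 u(z) = C1 + C2*exp(-sqrt(7)*z/2) + C3*exp(sqrt(7)*z/2) + 10*z^3/27 + 80*z/63


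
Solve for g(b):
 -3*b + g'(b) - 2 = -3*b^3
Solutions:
 g(b) = C1 - 3*b^4/4 + 3*b^2/2 + 2*b


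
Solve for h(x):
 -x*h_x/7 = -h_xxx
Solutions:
 h(x) = C1 + Integral(C2*airyai(7^(2/3)*x/7) + C3*airybi(7^(2/3)*x/7), x)


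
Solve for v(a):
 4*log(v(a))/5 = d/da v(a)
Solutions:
 li(v(a)) = C1 + 4*a/5


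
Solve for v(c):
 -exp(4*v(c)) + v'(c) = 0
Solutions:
 v(c) = log(-(-1/(C1 + 4*c))^(1/4))
 v(c) = log(-1/(C1 + 4*c))/4
 v(c) = log(-I*(-1/(C1 + 4*c))^(1/4))
 v(c) = log(I*(-1/(C1 + 4*c))^(1/4))


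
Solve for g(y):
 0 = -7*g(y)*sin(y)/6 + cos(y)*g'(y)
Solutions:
 g(y) = C1/cos(y)^(7/6)


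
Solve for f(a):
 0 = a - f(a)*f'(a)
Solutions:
 f(a) = -sqrt(C1 + a^2)
 f(a) = sqrt(C1 + a^2)


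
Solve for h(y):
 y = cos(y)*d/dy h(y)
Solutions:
 h(y) = C1 + Integral(y/cos(y), y)


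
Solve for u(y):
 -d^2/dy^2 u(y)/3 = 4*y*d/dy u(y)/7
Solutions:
 u(y) = C1 + C2*erf(sqrt(42)*y/7)


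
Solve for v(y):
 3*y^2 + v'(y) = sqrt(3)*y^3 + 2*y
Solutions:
 v(y) = C1 + sqrt(3)*y^4/4 - y^3 + y^2


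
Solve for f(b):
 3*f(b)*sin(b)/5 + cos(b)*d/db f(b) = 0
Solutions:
 f(b) = C1*cos(b)^(3/5)


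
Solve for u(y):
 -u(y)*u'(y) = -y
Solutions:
 u(y) = -sqrt(C1 + y^2)
 u(y) = sqrt(C1 + y^2)


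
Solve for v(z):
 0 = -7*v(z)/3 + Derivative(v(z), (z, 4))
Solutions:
 v(z) = C1*exp(-3^(3/4)*7^(1/4)*z/3) + C2*exp(3^(3/4)*7^(1/4)*z/3) + C3*sin(3^(3/4)*7^(1/4)*z/3) + C4*cos(3^(3/4)*7^(1/4)*z/3)


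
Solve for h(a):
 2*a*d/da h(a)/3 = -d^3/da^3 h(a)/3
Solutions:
 h(a) = C1 + Integral(C2*airyai(-2^(1/3)*a) + C3*airybi(-2^(1/3)*a), a)


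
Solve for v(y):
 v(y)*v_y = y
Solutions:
 v(y) = -sqrt(C1 + y^2)
 v(y) = sqrt(C1 + y^2)


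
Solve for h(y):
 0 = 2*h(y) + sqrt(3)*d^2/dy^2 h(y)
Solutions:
 h(y) = C1*sin(sqrt(2)*3^(3/4)*y/3) + C2*cos(sqrt(2)*3^(3/4)*y/3)


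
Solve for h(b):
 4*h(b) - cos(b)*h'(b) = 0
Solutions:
 h(b) = C1*(sin(b)^2 + 2*sin(b) + 1)/(sin(b)^2 - 2*sin(b) + 1)


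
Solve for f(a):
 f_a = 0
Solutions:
 f(a) = C1


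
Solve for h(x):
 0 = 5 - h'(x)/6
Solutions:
 h(x) = C1 + 30*x


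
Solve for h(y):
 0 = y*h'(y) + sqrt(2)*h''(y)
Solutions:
 h(y) = C1 + C2*erf(2^(1/4)*y/2)


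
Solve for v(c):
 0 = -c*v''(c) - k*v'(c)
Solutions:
 v(c) = C1 + c^(1 - re(k))*(C2*sin(log(c)*Abs(im(k))) + C3*cos(log(c)*im(k)))


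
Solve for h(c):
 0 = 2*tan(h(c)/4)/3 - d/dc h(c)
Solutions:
 h(c) = -4*asin(C1*exp(c/6)) + 4*pi
 h(c) = 4*asin(C1*exp(c/6))


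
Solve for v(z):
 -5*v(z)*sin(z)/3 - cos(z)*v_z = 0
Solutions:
 v(z) = C1*cos(z)^(5/3)


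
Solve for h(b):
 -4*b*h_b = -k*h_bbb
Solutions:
 h(b) = C1 + Integral(C2*airyai(2^(2/3)*b*(1/k)^(1/3)) + C3*airybi(2^(2/3)*b*(1/k)^(1/3)), b)


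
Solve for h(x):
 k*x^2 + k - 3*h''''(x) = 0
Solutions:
 h(x) = C1 + C2*x + C3*x^2 + C4*x^3 + k*x^6/1080 + k*x^4/72


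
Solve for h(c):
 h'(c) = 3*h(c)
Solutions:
 h(c) = C1*exp(3*c)


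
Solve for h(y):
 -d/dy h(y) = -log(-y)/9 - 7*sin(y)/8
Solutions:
 h(y) = C1 + y*log(-y)/9 - y/9 - 7*cos(y)/8


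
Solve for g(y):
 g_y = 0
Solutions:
 g(y) = C1


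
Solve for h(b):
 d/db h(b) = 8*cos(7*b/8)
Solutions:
 h(b) = C1 + 64*sin(7*b/8)/7


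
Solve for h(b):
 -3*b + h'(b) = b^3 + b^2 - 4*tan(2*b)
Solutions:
 h(b) = C1 + b^4/4 + b^3/3 + 3*b^2/2 + 2*log(cos(2*b))


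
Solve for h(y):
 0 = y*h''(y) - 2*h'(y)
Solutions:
 h(y) = C1 + C2*y^3


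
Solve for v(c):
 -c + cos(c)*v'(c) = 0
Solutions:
 v(c) = C1 + Integral(c/cos(c), c)


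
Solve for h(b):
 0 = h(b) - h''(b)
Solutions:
 h(b) = C1*exp(-b) + C2*exp(b)


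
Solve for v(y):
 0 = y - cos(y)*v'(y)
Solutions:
 v(y) = C1 + Integral(y/cos(y), y)


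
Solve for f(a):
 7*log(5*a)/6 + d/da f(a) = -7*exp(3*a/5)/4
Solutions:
 f(a) = C1 - 7*a*log(a)/6 + 7*a*(1 - log(5))/6 - 35*exp(3*a/5)/12


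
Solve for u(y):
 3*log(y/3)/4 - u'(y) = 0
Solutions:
 u(y) = C1 + 3*y*log(y)/4 - 3*y*log(3)/4 - 3*y/4


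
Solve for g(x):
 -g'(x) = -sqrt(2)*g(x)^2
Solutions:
 g(x) = -1/(C1 + sqrt(2)*x)


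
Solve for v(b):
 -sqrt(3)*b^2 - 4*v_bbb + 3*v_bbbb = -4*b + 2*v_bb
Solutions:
 v(b) = C1 + C2*b + C3*exp(b*(2 - sqrt(10))/3) + C4*exp(b*(2 + sqrt(10))/3) - sqrt(3)*b^4/24 + b^3*(1 + sqrt(3))/3 + b^2*(-11*sqrt(3)/4 - 2)


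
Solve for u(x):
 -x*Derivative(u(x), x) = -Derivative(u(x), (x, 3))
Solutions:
 u(x) = C1 + Integral(C2*airyai(x) + C3*airybi(x), x)


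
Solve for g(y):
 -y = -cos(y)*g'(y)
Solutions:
 g(y) = C1 + Integral(y/cos(y), y)


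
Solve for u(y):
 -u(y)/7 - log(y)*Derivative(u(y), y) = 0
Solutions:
 u(y) = C1*exp(-li(y)/7)


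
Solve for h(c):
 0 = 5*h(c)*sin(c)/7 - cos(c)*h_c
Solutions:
 h(c) = C1/cos(c)^(5/7)


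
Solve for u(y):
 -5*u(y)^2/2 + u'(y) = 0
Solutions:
 u(y) = -2/(C1 + 5*y)


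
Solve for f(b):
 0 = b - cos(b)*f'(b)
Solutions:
 f(b) = C1 + Integral(b/cos(b), b)


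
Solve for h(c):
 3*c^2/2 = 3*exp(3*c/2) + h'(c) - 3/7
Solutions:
 h(c) = C1 + c^3/2 + 3*c/7 - 2*exp(3*c/2)


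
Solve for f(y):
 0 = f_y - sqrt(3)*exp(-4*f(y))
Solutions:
 f(y) = log(-I*(C1 + 4*sqrt(3)*y)^(1/4))
 f(y) = log(I*(C1 + 4*sqrt(3)*y)^(1/4))
 f(y) = log(-(C1 + 4*sqrt(3)*y)^(1/4))
 f(y) = log(C1 + 4*sqrt(3)*y)/4


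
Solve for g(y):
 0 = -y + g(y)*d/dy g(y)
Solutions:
 g(y) = -sqrt(C1 + y^2)
 g(y) = sqrt(C1 + y^2)


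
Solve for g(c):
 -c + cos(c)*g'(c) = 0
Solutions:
 g(c) = C1 + Integral(c/cos(c), c)


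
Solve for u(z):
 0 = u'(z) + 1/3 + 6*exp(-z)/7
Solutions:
 u(z) = C1 - z/3 + 6*exp(-z)/7


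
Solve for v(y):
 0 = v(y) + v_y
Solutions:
 v(y) = C1*exp(-y)


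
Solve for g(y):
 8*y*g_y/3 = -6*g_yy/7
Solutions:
 g(y) = C1 + C2*erf(sqrt(14)*y/3)


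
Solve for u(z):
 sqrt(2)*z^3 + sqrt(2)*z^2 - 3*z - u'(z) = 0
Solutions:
 u(z) = C1 + sqrt(2)*z^4/4 + sqrt(2)*z^3/3 - 3*z^2/2


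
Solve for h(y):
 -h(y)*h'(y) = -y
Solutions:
 h(y) = -sqrt(C1 + y^2)
 h(y) = sqrt(C1 + y^2)


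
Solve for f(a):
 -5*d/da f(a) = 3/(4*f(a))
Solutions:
 f(a) = -sqrt(C1 - 30*a)/10
 f(a) = sqrt(C1 - 30*a)/10


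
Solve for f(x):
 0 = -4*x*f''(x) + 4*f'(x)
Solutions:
 f(x) = C1 + C2*x^2
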